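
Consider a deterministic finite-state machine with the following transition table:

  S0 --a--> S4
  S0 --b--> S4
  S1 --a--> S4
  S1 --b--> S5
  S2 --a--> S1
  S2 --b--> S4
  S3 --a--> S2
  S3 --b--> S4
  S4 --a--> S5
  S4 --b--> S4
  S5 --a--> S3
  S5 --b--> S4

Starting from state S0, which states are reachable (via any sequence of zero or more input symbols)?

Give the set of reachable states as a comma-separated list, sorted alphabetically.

Answer: S0, S1, S2, S3, S4, S5

Derivation:
BFS from S0:
  visit S0: S0--a-->S4 (new), S0--b-->S4 (seen)
  visit S4: S4--a-->S5 (new), S4--b-->S4 (seen)
  visit S5: S5--a-->S3 (new), S5--b-->S4 (seen)
  visit S3: S3--a-->S2 (new), S3--b-->S4 (seen)
  visit S2: S2--a-->S1 (new), S2--b-->S4 (seen)
  visit S1: S1--a-->S4 (seen), S1--b-->S5 (seen)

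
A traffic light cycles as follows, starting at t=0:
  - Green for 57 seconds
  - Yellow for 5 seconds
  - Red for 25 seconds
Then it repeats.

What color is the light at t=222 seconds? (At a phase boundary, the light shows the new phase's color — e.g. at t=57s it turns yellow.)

Answer: green

Derivation:
Cycle length = 57 + 5 + 25 = 87s
t = 222, phase_t = 222 mod 87 = 48
48 < 57 (green end) → GREEN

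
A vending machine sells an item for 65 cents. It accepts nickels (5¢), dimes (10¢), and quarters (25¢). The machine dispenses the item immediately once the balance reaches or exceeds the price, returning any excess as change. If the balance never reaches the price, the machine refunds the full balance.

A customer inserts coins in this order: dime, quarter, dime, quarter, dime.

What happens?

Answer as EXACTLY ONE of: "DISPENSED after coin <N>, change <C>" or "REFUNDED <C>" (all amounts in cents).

Answer: DISPENSED after coin 4, change 5

Derivation:
Price: 65¢
Coin 1 (dime, 10¢): balance = 10¢
Coin 2 (quarter, 25¢): balance = 35¢
Coin 3 (dime, 10¢): balance = 45¢
Coin 4 (quarter, 25¢): balance = 70¢
  → balance >= price → DISPENSE, change = 70 - 65 = 5¢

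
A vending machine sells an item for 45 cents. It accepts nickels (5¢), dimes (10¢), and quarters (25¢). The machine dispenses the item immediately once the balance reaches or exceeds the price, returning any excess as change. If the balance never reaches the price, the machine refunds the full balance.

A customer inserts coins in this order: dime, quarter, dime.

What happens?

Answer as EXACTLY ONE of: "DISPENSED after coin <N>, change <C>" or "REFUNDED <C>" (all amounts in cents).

Answer: DISPENSED after coin 3, change 0

Derivation:
Price: 45¢
Coin 1 (dime, 10¢): balance = 10¢
Coin 2 (quarter, 25¢): balance = 35¢
Coin 3 (dime, 10¢): balance = 45¢
  → balance >= price → DISPENSE, change = 45 - 45 = 0¢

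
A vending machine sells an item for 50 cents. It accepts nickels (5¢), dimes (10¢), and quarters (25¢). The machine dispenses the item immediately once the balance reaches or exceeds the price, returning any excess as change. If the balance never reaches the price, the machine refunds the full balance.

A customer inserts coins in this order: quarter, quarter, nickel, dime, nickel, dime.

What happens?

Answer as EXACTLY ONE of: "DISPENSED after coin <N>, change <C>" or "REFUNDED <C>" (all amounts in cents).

Answer: DISPENSED after coin 2, change 0

Derivation:
Price: 50¢
Coin 1 (quarter, 25¢): balance = 25¢
Coin 2 (quarter, 25¢): balance = 50¢
  → balance >= price → DISPENSE, change = 50 - 50 = 0¢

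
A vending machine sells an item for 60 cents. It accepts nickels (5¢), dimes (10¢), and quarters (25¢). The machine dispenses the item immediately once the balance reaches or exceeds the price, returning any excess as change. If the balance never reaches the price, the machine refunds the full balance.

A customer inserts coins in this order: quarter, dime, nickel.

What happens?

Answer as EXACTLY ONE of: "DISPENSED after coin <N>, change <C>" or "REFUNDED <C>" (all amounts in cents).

Answer: REFUNDED 40

Derivation:
Price: 60¢
Coin 1 (quarter, 25¢): balance = 25¢
Coin 2 (dime, 10¢): balance = 35¢
Coin 3 (nickel, 5¢): balance = 40¢
All coins inserted, balance 40¢ < price 60¢ → REFUND 40¢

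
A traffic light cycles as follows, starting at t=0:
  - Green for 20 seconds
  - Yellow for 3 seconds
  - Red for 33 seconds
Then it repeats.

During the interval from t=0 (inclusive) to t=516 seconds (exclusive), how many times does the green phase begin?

Answer: 10

Derivation:
Cycle = 20+3+33 = 56s
green phase starts at t = k*56 + 0 for k=0,1,2,...
Need k*56+0 < 516 → k < 9.214
k ∈ {0, ..., 9} → 10 starts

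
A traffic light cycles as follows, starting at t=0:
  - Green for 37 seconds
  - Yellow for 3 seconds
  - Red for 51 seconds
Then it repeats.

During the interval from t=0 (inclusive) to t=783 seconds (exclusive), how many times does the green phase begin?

Answer: 9

Derivation:
Cycle = 37+3+51 = 91s
green phase starts at t = k*91 + 0 for k=0,1,2,...
Need k*91+0 < 783 → k < 8.604
k ∈ {0, ..., 8} → 9 starts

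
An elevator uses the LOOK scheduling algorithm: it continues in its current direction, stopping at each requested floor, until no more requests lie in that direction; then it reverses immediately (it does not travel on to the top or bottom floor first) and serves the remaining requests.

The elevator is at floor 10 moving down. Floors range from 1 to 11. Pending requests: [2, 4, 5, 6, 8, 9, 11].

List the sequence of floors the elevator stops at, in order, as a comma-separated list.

Current: 10, moving DOWN
Serve below first (descending): [9, 8, 6, 5, 4, 2]
Then reverse, serve above (ascending): [11]

Answer: 9, 8, 6, 5, 4, 2, 11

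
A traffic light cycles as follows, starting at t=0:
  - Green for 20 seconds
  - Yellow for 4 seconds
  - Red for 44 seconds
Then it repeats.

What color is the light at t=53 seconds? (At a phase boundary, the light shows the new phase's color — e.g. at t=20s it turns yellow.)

Answer: red

Derivation:
Cycle length = 20 + 4 + 44 = 68s
t = 53, phase_t = 53 mod 68 = 53
53 >= 24 → RED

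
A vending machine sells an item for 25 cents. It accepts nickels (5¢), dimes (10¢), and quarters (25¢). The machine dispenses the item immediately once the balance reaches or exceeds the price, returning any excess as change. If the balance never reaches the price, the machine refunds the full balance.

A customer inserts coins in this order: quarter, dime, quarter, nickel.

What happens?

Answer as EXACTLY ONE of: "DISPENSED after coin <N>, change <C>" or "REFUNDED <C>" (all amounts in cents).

Answer: DISPENSED after coin 1, change 0

Derivation:
Price: 25¢
Coin 1 (quarter, 25¢): balance = 25¢
  → balance >= price → DISPENSE, change = 25 - 25 = 0¢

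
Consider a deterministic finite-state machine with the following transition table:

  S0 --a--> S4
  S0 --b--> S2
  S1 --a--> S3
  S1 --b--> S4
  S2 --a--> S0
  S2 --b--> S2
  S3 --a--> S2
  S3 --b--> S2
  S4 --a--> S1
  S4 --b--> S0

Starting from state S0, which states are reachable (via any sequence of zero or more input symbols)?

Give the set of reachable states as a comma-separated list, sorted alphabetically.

Answer: S0, S1, S2, S3, S4

Derivation:
BFS from S0:
  visit S0: S0--a-->S4 (new), S0--b-->S2 (new)
  visit S4: S4--a-->S1 (new), S4--b-->S0 (seen)
  visit S2: S2--a-->S0 (seen), S2--b-->S2 (seen)
  visit S1: S1--a-->S3 (new), S1--b-->S4 (seen)
  visit S3: S3--a-->S2 (seen), S3--b-->S2 (seen)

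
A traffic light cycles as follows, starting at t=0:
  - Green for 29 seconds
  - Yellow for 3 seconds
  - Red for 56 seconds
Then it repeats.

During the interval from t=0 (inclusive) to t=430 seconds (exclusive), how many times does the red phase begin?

Cycle = 29+3+56 = 88s
red phase starts at t = k*88 + 32 for k=0,1,2,...
Need k*88+32 < 430 → k < 4.523
k ∈ {0, ..., 4} → 5 starts

Answer: 5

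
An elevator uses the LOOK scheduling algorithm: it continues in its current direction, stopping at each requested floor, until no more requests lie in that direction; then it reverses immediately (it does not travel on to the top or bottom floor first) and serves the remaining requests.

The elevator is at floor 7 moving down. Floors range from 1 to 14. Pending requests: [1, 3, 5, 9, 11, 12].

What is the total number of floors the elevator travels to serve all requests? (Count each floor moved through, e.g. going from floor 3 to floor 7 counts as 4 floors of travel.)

Answer: 17

Derivation:
Start at floor 7 moving down, LOOK stop order: [5, 3, 1, 9, 11, 12]
  7 → 5: |5-7| = 2, total = 2
  5 → 3: |3-5| = 2, total = 4
  3 → 1: |1-3| = 2, total = 6
  1 → 9: |9-1| = 8, total = 14
  9 → 11: |11-9| = 2, total = 16
  11 → 12: |12-11| = 1, total = 17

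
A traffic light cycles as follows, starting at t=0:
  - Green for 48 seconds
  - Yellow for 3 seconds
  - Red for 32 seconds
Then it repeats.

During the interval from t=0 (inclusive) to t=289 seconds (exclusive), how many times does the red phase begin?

Cycle = 48+3+32 = 83s
red phase starts at t = k*83 + 51 for k=0,1,2,...
Need k*83+51 < 289 → k < 2.867
k ∈ {0, ..., 2} → 3 starts

Answer: 3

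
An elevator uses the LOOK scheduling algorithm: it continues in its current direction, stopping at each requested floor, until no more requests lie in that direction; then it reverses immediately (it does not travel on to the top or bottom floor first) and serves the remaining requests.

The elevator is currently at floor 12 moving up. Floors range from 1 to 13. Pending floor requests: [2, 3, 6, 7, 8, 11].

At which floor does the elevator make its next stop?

Current floor: 12, direction: up
Requests above: []
Requests below: [2, 3, 6, 7, 8, 11]
Moving up but no requests above → reverse; nearest below is max([2, 3, 6, 7, 8, 11]) = 11

Answer: 11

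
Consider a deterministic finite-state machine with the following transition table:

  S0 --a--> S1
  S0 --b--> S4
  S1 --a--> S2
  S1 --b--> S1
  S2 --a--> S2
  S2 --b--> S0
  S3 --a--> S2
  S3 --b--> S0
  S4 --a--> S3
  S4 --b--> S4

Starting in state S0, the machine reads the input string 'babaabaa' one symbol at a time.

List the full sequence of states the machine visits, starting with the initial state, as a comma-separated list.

Start: S0
  read 'b': S0 --b--> S4
  read 'a': S4 --a--> S3
  read 'b': S3 --b--> S0
  read 'a': S0 --a--> S1
  read 'a': S1 --a--> S2
  read 'b': S2 --b--> S0
  read 'a': S0 --a--> S1
  read 'a': S1 --a--> S2

Answer: S0, S4, S3, S0, S1, S2, S0, S1, S2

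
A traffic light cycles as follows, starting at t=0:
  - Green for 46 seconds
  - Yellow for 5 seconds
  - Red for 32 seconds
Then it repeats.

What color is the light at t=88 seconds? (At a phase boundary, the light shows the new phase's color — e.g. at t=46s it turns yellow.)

Answer: green

Derivation:
Cycle length = 46 + 5 + 32 = 83s
t = 88, phase_t = 88 mod 83 = 5
5 < 46 (green end) → GREEN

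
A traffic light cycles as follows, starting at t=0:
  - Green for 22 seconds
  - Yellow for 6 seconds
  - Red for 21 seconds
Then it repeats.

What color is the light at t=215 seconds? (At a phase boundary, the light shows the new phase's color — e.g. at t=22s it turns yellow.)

Cycle length = 22 + 6 + 21 = 49s
t = 215, phase_t = 215 mod 49 = 19
19 < 22 (green end) → GREEN

Answer: green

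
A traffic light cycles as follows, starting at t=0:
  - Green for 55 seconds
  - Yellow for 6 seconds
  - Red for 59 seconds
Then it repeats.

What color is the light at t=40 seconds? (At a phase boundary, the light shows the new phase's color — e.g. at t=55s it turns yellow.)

Answer: green

Derivation:
Cycle length = 55 + 6 + 59 = 120s
t = 40, phase_t = 40 mod 120 = 40
40 < 55 (green end) → GREEN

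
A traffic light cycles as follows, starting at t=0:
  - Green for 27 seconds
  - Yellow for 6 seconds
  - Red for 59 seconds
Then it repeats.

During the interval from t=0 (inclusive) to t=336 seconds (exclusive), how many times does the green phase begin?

Answer: 4

Derivation:
Cycle = 27+6+59 = 92s
green phase starts at t = k*92 + 0 for k=0,1,2,...
Need k*92+0 < 336 → k < 3.652
k ∈ {0, ..., 3} → 4 starts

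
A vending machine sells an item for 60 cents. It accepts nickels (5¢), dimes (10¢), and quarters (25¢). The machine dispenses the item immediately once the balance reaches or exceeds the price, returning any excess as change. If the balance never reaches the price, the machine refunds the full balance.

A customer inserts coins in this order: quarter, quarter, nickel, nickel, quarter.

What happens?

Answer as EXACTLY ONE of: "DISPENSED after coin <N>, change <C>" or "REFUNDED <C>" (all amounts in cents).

Answer: DISPENSED after coin 4, change 0

Derivation:
Price: 60¢
Coin 1 (quarter, 25¢): balance = 25¢
Coin 2 (quarter, 25¢): balance = 50¢
Coin 3 (nickel, 5¢): balance = 55¢
Coin 4 (nickel, 5¢): balance = 60¢
  → balance >= price → DISPENSE, change = 60 - 60 = 0¢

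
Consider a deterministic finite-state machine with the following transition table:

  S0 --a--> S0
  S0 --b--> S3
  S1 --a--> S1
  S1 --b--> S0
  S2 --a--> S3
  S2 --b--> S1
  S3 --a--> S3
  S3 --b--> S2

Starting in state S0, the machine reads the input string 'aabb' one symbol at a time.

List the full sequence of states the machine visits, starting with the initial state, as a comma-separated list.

Answer: S0, S0, S0, S3, S2

Derivation:
Start: S0
  read 'a': S0 --a--> S0
  read 'a': S0 --a--> S0
  read 'b': S0 --b--> S3
  read 'b': S3 --b--> S2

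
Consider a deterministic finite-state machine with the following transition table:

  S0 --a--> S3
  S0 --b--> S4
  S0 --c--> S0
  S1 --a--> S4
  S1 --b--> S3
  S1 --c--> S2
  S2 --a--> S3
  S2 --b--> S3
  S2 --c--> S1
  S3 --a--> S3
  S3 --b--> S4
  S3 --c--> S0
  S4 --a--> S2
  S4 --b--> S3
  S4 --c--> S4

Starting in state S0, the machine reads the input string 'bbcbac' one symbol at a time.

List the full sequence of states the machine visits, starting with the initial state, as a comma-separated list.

Answer: S0, S4, S3, S0, S4, S2, S1

Derivation:
Start: S0
  read 'b': S0 --b--> S4
  read 'b': S4 --b--> S3
  read 'c': S3 --c--> S0
  read 'b': S0 --b--> S4
  read 'a': S4 --a--> S2
  read 'c': S2 --c--> S1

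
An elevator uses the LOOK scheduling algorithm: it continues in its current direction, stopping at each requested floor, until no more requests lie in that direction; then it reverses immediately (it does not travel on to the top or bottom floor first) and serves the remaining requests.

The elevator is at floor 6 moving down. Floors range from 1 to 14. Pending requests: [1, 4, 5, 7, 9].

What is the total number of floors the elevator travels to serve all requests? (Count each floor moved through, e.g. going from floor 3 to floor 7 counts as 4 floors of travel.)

Answer: 13

Derivation:
Start at floor 6 moving down, LOOK stop order: [5, 4, 1, 7, 9]
  6 → 5: |5-6| = 1, total = 1
  5 → 4: |4-5| = 1, total = 2
  4 → 1: |1-4| = 3, total = 5
  1 → 7: |7-1| = 6, total = 11
  7 → 9: |9-7| = 2, total = 13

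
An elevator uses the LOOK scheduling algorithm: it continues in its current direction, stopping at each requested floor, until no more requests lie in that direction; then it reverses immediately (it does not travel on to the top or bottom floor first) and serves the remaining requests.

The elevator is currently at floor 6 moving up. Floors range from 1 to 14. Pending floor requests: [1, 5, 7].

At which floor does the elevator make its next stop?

Answer: 7

Derivation:
Current floor: 6, direction: up
Requests above: [7]
Requests below: [1, 5]
Moving up and requests lie above → nearest above is min([7]) = 7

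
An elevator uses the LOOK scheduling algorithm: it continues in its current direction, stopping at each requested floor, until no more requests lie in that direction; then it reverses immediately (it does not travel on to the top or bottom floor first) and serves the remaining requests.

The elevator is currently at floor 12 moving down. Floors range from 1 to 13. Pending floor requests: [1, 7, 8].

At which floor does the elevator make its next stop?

Answer: 8

Derivation:
Current floor: 12, direction: down
Requests above: []
Requests below: [1, 7, 8]
Moving down and requests lie below → nearest below is max([1, 7, 8]) = 8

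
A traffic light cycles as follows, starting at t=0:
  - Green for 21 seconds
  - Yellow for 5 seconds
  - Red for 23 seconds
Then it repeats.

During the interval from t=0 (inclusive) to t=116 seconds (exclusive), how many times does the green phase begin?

Cycle = 21+5+23 = 49s
green phase starts at t = k*49 + 0 for k=0,1,2,...
Need k*49+0 < 116 → k < 2.367
k ∈ {0, ..., 2} → 3 starts

Answer: 3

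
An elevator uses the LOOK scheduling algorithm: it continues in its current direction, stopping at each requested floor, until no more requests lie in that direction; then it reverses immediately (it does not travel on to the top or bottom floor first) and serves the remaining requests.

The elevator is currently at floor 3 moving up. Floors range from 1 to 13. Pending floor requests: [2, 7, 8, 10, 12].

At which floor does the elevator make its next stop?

Current floor: 3, direction: up
Requests above: [7, 8, 10, 12]
Requests below: [2]
Moving up and requests lie above → nearest above is min([7, 8, 10, 12]) = 7

Answer: 7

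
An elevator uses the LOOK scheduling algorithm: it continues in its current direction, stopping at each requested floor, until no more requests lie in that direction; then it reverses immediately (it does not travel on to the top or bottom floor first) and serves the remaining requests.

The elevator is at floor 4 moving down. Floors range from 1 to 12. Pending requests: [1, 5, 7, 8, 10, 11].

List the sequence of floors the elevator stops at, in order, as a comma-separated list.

Answer: 1, 5, 7, 8, 10, 11

Derivation:
Current: 4, moving DOWN
Serve below first (descending): [1]
Then reverse, serve above (ascending): [5, 7, 8, 10, 11]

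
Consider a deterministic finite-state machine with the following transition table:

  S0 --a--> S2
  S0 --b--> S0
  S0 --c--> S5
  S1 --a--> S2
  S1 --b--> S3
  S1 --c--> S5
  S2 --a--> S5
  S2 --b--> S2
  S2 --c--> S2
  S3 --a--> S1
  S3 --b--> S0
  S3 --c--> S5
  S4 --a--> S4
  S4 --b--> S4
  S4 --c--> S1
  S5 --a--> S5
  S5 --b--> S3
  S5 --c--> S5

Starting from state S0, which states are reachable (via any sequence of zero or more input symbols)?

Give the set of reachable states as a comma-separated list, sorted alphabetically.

BFS from S0:
  visit S0: S0--a-->S2 (new), S0--b-->S0 (seen), S0--c-->S5 (new)
  visit S2: S2--a-->S5 (seen), S2--b-->S2 (seen), S2--c-->S2 (seen)
  visit S5: S5--a-->S5 (seen), S5--b-->S3 (new), S5--c-->S5 (seen)
  visit S3: S3--a-->S1 (new), S3--b-->S0 (seen), S3--c-->S5 (seen)
  visit S1: S1--a-->S2 (seen), S1--b-->S3 (seen), S1--c-->S5 (seen)

Answer: S0, S1, S2, S3, S5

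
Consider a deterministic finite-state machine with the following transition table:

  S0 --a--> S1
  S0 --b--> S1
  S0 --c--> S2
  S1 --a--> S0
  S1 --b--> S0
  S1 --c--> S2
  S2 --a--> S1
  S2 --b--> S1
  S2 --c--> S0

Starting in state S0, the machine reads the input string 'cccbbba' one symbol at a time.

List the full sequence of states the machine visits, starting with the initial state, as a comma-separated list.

Start: S0
  read 'c': S0 --c--> S2
  read 'c': S2 --c--> S0
  read 'c': S0 --c--> S2
  read 'b': S2 --b--> S1
  read 'b': S1 --b--> S0
  read 'b': S0 --b--> S1
  read 'a': S1 --a--> S0

Answer: S0, S2, S0, S2, S1, S0, S1, S0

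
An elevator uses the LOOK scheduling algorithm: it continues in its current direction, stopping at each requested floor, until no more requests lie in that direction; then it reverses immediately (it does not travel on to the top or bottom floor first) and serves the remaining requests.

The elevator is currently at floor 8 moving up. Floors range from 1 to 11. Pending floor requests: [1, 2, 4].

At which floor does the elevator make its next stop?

Answer: 4

Derivation:
Current floor: 8, direction: up
Requests above: []
Requests below: [1, 2, 4]
Moving up but no requests above → reverse; nearest below is max([1, 2, 4]) = 4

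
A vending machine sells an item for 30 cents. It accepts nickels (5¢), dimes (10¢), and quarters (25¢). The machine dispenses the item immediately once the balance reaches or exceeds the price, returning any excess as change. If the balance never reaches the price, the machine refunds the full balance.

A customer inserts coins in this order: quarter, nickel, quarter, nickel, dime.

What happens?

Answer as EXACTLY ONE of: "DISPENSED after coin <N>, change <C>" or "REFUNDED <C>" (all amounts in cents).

Answer: DISPENSED after coin 2, change 0

Derivation:
Price: 30¢
Coin 1 (quarter, 25¢): balance = 25¢
Coin 2 (nickel, 5¢): balance = 30¢
  → balance >= price → DISPENSE, change = 30 - 30 = 0¢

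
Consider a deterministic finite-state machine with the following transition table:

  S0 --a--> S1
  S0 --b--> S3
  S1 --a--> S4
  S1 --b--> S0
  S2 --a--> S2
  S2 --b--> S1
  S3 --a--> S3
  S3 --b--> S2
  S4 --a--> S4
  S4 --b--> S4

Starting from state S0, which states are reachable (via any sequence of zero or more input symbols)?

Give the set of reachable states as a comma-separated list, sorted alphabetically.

BFS from S0:
  visit S0: S0--a-->S1 (new), S0--b-->S3 (new)
  visit S1: S1--a-->S4 (new), S1--b-->S0 (seen)
  visit S3: S3--a-->S3 (seen), S3--b-->S2 (new)
  visit S4: S4--a-->S4 (seen), S4--b-->S4 (seen)
  visit S2: S2--a-->S2 (seen), S2--b-->S1 (seen)

Answer: S0, S1, S2, S3, S4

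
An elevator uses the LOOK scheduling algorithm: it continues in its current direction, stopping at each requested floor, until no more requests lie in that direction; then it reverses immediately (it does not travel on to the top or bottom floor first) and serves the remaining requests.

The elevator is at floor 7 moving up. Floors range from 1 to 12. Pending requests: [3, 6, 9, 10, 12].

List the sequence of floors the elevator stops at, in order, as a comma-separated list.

Answer: 9, 10, 12, 6, 3

Derivation:
Current: 7, moving UP
Serve above first (ascending): [9, 10, 12]
Then reverse, serve below (descending): [6, 3]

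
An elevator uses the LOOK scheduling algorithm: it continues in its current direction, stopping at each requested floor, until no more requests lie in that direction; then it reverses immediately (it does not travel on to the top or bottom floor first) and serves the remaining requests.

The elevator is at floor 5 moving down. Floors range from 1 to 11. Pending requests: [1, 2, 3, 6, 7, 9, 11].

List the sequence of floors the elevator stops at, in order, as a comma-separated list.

Current: 5, moving DOWN
Serve below first (descending): [3, 2, 1]
Then reverse, serve above (ascending): [6, 7, 9, 11]

Answer: 3, 2, 1, 6, 7, 9, 11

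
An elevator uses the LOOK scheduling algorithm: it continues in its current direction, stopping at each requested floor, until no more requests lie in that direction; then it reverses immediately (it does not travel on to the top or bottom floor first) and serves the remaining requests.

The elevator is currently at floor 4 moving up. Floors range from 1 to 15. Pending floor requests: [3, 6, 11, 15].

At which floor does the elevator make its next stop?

Current floor: 4, direction: up
Requests above: [6, 11, 15]
Requests below: [3]
Moving up and requests lie above → nearest above is min([6, 11, 15]) = 6

Answer: 6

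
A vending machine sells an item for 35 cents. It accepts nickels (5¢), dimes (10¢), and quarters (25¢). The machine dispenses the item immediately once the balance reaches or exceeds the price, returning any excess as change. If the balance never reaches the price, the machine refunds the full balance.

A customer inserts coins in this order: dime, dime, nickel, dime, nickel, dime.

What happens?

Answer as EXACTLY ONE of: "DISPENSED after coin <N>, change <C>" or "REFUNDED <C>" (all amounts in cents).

Answer: DISPENSED after coin 4, change 0

Derivation:
Price: 35¢
Coin 1 (dime, 10¢): balance = 10¢
Coin 2 (dime, 10¢): balance = 20¢
Coin 3 (nickel, 5¢): balance = 25¢
Coin 4 (dime, 10¢): balance = 35¢
  → balance >= price → DISPENSE, change = 35 - 35 = 0¢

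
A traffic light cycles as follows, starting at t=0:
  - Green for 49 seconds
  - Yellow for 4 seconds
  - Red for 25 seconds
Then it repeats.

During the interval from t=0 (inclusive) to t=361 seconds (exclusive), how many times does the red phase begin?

Answer: 4

Derivation:
Cycle = 49+4+25 = 78s
red phase starts at t = k*78 + 53 for k=0,1,2,...
Need k*78+53 < 361 → k < 3.949
k ∈ {0, ..., 3} → 4 starts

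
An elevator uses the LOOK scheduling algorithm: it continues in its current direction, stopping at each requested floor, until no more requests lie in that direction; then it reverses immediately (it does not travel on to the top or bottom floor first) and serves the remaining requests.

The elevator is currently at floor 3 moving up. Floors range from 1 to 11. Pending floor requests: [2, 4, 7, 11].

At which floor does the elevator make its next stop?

Current floor: 3, direction: up
Requests above: [4, 7, 11]
Requests below: [2]
Moving up and requests lie above → nearest above is min([4, 7, 11]) = 4

Answer: 4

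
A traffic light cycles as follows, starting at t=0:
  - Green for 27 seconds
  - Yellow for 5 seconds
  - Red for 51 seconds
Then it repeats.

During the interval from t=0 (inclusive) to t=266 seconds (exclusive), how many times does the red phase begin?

Cycle = 27+5+51 = 83s
red phase starts at t = k*83 + 32 for k=0,1,2,...
Need k*83+32 < 266 → k < 2.819
k ∈ {0, ..., 2} → 3 starts

Answer: 3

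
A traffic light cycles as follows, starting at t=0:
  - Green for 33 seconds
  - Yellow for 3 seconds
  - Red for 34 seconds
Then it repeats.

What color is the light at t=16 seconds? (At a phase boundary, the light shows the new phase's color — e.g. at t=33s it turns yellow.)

Cycle length = 33 + 3 + 34 = 70s
t = 16, phase_t = 16 mod 70 = 16
16 < 33 (green end) → GREEN

Answer: green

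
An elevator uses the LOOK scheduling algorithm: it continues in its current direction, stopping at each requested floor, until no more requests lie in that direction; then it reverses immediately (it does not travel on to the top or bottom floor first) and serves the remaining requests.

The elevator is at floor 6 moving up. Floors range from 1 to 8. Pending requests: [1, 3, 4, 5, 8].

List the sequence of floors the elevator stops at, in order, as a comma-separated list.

Current: 6, moving UP
Serve above first (ascending): [8]
Then reverse, serve below (descending): [5, 4, 3, 1]

Answer: 8, 5, 4, 3, 1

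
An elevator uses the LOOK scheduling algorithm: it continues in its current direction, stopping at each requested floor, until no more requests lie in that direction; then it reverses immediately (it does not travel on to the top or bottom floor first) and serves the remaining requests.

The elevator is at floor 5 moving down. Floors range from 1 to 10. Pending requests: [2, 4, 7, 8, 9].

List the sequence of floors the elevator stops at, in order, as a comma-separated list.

Answer: 4, 2, 7, 8, 9

Derivation:
Current: 5, moving DOWN
Serve below first (descending): [4, 2]
Then reverse, serve above (ascending): [7, 8, 9]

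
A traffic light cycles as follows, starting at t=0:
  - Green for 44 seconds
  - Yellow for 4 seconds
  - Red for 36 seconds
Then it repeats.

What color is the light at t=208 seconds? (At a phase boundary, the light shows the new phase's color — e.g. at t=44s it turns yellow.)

Cycle length = 44 + 4 + 36 = 84s
t = 208, phase_t = 208 mod 84 = 40
40 < 44 (green end) → GREEN

Answer: green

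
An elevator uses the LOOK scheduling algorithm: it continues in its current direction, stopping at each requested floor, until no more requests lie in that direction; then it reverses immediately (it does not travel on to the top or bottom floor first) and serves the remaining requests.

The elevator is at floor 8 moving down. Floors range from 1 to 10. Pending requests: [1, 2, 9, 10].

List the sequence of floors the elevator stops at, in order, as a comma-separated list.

Answer: 2, 1, 9, 10

Derivation:
Current: 8, moving DOWN
Serve below first (descending): [2, 1]
Then reverse, serve above (ascending): [9, 10]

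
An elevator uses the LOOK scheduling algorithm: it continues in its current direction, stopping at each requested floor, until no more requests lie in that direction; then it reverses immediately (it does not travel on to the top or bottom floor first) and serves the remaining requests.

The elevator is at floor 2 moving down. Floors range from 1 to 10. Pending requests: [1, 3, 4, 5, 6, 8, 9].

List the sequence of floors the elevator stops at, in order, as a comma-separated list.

Answer: 1, 3, 4, 5, 6, 8, 9

Derivation:
Current: 2, moving DOWN
Serve below first (descending): [1]
Then reverse, serve above (ascending): [3, 4, 5, 6, 8, 9]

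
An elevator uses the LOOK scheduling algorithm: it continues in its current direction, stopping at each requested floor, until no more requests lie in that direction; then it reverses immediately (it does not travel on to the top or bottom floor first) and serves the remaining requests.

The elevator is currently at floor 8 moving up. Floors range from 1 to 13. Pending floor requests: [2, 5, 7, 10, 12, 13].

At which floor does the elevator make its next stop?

Current floor: 8, direction: up
Requests above: [10, 12, 13]
Requests below: [2, 5, 7]
Moving up and requests lie above → nearest above is min([10, 12, 13]) = 10

Answer: 10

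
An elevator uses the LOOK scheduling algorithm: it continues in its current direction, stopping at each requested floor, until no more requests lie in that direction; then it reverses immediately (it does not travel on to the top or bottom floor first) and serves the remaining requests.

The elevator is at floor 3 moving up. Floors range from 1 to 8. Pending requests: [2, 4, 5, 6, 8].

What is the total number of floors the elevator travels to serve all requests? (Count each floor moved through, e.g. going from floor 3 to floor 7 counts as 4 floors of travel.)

Start at floor 3 moving up, LOOK stop order: [4, 5, 6, 8, 2]
  3 → 4: |4-3| = 1, total = 1
  4 → 5: |5-4| = 1, total = 2
  5 → 6: |6-5| = 1, total = 3
  6 → 8: |8-6| = 2, total = 5
  8 → 2: |2-8| = 6, total = 11

Answer: 11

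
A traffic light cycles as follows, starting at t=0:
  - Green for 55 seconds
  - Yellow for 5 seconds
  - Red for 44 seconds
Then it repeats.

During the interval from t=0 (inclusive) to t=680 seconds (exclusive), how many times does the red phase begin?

Cycle = 55+5+44 = 104s
red phase starts at t = k*104 + 60 for k=0,1,2,...
Need k*104+60 < 680 → k < 5.962
k ∈ {0, ..., 5} → 6 starts

Answer: 6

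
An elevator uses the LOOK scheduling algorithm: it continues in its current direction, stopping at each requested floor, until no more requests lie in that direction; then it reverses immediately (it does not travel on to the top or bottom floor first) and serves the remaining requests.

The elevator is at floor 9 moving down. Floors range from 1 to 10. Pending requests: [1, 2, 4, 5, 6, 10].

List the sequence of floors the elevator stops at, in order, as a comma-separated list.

Current: 9, moving DOWN
Serve below first (descending): [6, 5, 4, 2, 1]
Then reverse, serve above (ascending): [10]

Answer: 6, 5, 4, 2, 1, 10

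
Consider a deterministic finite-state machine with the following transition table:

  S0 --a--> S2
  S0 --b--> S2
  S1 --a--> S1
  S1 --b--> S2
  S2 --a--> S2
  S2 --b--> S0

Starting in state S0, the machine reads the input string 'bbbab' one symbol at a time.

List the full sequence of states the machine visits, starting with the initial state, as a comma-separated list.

Start: S0
  read 'b': S0 --b--> S2
  read 'b': S2 --b--> S0
  read 'b': S0 --b--> S2
  read 'a': S2 --a--> S2
  read 'b': S2 --b--> S0

Answer: S0, S2, S0, S2, S2, S0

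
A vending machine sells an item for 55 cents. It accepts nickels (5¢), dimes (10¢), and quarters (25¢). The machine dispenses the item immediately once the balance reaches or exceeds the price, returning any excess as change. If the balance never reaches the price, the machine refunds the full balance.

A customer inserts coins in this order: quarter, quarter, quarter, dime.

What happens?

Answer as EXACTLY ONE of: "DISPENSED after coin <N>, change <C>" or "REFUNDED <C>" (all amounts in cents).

Price: 55¢
Coin 1 (quarter, 25¢): balance = 25¢
Coin 2 (quarter, 25¢): balance = 50¢
Coin 3 (quarter, 25¢): balance = 75¢
  → balance >= price → DISPENSE, change = 75 - 55 = 20¢

Answer: DISPENSED after coin 3, change 20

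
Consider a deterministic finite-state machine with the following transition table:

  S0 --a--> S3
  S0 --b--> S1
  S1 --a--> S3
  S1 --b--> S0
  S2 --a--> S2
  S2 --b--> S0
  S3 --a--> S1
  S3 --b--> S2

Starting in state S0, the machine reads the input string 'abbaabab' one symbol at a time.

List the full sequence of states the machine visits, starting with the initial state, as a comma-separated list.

Answer: S0, S3, S2, S0, S3, S1, S0, S3, S2

Derivation:
Start: S0
  read 'a': S0 --a--> S3
  read 'b': S3 --b--> S2
  read 'b': S2 --b--> S0
  read 'a': S0 --a--> S3
  read 'a': S3 --a--> S1
  read 'b': S1 --b--> S0
  read 'a': S0 --a--> S3
  read 'b': S3 --b--> S2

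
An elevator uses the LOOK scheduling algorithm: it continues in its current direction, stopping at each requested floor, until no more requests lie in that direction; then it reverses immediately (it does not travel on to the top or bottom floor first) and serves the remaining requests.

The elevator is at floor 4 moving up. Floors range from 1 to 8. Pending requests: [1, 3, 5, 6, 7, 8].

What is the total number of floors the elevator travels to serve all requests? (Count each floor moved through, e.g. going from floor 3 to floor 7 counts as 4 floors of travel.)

Start at floor 4 moving up, LOOK stop order: [5, 6, 7, 8, 3, 1]
  4 → 5: |5-4| = 1, total = 1
  5 → 6: |6-5| = 1, total = 2
  6 → 7: |7-6| = 1, total = 3
  7 → 8: |8-7| = 1, total = 4
  8 → 3: |3-8| = 5, total = 9
  3 → 1: |1-3| = 2, total = 11

Answer: 11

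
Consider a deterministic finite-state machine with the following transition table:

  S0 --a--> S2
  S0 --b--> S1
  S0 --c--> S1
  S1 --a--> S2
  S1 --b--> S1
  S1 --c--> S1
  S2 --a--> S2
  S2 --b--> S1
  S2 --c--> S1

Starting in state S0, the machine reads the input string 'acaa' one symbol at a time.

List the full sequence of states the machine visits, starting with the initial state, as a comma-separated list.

Start: S0
  read 'a': S0 --a--> S2
  read 'c': S2 --c--> S1
  read 'a': S1 --a--> S2
  read 'a': S2 --a--> S2

Answer: S0, S2, S1, S2, S2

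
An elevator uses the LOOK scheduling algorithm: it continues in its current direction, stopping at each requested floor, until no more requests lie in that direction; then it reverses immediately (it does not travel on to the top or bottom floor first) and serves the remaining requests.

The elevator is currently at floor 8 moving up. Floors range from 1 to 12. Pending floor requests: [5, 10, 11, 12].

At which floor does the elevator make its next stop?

Current floor: 8, direction: up
Requests above: [10, 11, 12]
Requests below: [5]
Moving up and requests lie above → nearest above is min([10, 11, 12]) = 10

Answer: 10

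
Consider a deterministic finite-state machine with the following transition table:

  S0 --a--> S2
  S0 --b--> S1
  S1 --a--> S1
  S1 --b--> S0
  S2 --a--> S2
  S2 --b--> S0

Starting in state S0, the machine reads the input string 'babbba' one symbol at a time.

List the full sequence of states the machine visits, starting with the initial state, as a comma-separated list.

Answer: S0, S1, S1, S0, S1, S0, S2

Derivation:
Start: S0
  read 'b': S0 --b--> S1
  read 'a': S1 --a--> S1
  read 'b': S1 --b--> S0
  read 'b': S0 --b--> S1
  read 'b': S1 --b--> S0
  read 'a': S0 --a--> S2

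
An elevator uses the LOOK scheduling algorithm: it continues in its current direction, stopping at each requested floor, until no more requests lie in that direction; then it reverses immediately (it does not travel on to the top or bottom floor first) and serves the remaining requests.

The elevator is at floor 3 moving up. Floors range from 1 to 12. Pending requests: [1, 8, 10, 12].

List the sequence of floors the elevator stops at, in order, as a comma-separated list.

Current: 3, moving UP
Serve above first (ascending): [8, 10, 12]
Then reverse, serve below (descending): [1]

Answer: 8, 10, 12, 1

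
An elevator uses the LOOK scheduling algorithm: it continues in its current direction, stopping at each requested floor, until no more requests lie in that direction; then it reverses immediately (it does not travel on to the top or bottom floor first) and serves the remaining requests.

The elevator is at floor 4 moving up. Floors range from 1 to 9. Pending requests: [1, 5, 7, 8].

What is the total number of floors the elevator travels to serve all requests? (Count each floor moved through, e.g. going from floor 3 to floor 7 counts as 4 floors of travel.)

Start at floor 4 moving up, LOOK stop order: [5, 7, 8, 1]
  4 → 5: |5-4| = 1, total = 1
  5 → 7: |7-5| = 2, total = 3
  7 → 8: |8-7| = 1, total = 4
  8 → 1: |1-8| = 7, total = 11

Answer: 11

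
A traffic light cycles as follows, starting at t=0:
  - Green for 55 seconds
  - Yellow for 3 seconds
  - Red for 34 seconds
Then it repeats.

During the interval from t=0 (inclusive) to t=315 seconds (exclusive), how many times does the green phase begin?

Answer: 4

Derivation:
Cycle = 55+3+34 = 92s
green phase starts at t = k*92 + 0 for k=0,1,2,...
Need k*92+0 < 315 → k < 3.424
k ∈ {0, ..., 3} → 4 starts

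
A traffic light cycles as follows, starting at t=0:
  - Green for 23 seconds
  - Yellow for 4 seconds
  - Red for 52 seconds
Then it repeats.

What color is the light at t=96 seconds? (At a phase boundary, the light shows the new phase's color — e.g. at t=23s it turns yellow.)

Answer: green

Derivation:
Cycle length = 23 + 4 + 52 = 79s
t = 96, phase_t = 96 mod 79 = 17
17 < 23 (green end) → GREEN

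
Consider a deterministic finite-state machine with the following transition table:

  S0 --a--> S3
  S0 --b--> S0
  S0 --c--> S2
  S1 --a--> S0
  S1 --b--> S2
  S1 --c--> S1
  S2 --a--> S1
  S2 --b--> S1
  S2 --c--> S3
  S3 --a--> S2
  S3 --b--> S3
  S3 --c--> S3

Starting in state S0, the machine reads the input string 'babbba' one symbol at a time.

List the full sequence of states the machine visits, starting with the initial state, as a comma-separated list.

Start: S0
  read 'b': S0 --b--> S0
  read 'a': S0 --a--> S3
  read 'b': S3 --b--> S3
  read 'b': S3 --b--> S3
  read 'b': S3 --b--> S3
  read 'a': S3 --a--> S2

Answer: S0, S0, S3, S3, S3, S3, S2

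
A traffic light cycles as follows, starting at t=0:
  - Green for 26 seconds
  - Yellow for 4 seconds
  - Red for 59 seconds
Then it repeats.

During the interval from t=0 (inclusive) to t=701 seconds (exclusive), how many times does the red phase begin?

Cycle = 26+4+59 = 89s
red phase starts at t = k*89 + 30 for k=0,1,2,...
Need k*89+30 < 701 → k < 7.539
k ∈ {0, ..., 7} → 8 starts

Answer: 8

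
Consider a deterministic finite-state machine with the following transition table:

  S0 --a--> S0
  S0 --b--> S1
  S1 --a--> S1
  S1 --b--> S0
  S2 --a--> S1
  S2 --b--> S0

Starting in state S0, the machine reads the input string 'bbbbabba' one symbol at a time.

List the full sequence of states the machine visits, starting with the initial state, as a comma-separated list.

Answer: S0, S1, S0, S1, S0, S0, S1, S0, S0

Derivation:
Start: S0
  read 'b': S0 --b--> S1
  read 'b': S1 --b--> S0
  read 'b': S0 --b--> S1
  read 'b': S1 --b--> S0
  read 'a': S0 --a--> S0
  read 'b': S0 --b--> S1
  read 'b': S1 --b--> S0
  read 'a': S0 --a--> S0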